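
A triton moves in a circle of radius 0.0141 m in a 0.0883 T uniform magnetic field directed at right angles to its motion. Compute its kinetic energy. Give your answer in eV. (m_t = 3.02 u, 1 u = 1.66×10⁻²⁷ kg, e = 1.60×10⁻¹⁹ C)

K ≈ 24.7 eV

v = qBr/m = (1×1.60×10^-19)(0.0883)(0.0141) / (5.01×10^-27) = 3.97×10^4 m/s.
K = ½mv² = 0.5·(5.01×10^-27)·(3.97×10^4)² = 3.96×10^-18 J = 24.7 eV.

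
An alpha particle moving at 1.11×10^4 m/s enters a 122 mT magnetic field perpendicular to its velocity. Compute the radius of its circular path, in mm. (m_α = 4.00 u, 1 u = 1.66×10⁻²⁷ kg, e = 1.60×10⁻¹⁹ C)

r ≈ 1.89 mm

The magnetic force provides the centripetal force: qvB = mv²/r, so r = mv/(qB).
r = (6.64×10^-27 kg)(1.11×10^4 m/s) / [(2×1.60×10^-19 C)(0.122 T)] = 1.89×10^-3 m.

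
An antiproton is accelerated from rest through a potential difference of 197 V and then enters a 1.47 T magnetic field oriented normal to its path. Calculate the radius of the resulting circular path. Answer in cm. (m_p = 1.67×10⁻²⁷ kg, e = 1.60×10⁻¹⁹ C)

r ≈ 0.138 cm

The kinetic energy gained is K = qV = (1×1.60×10^-19)(197) = 3.15×10^-17 J.
v = √(2K/m) = 1.94×10^5 m/s.
r = mv/(qB) = (1.67×10^-27)(1.94×10^5) / [(1×1.60×10^-19)(1.47)] = 1.38×10^-3 m.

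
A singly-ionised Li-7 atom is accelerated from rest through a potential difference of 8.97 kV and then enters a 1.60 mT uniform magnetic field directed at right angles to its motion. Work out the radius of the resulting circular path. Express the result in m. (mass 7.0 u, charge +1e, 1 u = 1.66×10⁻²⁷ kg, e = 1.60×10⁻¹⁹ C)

r ≈ 22.6 m

The kinetic energy gained is K = qV = (1×1.60×10^-19)(8970) = 1.44×10^-15 J.
v = √(2K/m) = 4.97×10^5 m/s.
r = mv/(qB) = (1.16×10^-26)(4.97×10^5) / [(1×1.60×10^-19)(1.60×10^-3)] = 22.6 m.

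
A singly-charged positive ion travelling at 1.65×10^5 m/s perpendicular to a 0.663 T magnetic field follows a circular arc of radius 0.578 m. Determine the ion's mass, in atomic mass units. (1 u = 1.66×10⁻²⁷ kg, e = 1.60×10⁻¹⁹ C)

qvB = mv²/r ⇒ m = qBr/v.
m = (1×1.60×10^-19)(0.663)(0.578) / (1.65×10^5) = 3.72×10^-25 kg = 224 u.

m ≈ 224 u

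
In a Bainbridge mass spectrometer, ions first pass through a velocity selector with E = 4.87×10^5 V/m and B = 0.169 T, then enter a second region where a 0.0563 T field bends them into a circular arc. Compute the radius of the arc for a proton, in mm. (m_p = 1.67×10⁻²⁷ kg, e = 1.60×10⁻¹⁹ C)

r ≈ 534 mm

The selector passes v = E/B = 4.87×10^5/0.169 = 2.88×10^6 m/s.
In the deflection region, r = mv/(qB₂) = (1.67×10^-27)(2.88×10^6) / [(1×1.60×10^-19)(0.0563)] = 0.534 m.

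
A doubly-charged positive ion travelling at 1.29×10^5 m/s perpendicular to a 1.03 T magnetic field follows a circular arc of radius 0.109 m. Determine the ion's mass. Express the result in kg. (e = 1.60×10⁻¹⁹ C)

qvB = mv²/r ⇒ m = qBr/v.
m = (2×1.60×10^-19)(1.03)(0.109) / (1.29×10^5) = 2.78×10^-25 kg.

m ≈ 2.78×10^-25 kg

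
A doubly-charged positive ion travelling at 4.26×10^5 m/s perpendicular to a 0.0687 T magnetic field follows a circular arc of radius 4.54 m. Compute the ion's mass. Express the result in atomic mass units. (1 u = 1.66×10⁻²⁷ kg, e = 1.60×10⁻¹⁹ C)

qvB = mv²/r ⇒ m = qBr/v.
m = (2×1.60×10^-19)(0.0687)(4.54) / (4.26×10^5) = 2.34×10^-25 kg = 141 u.

m ≈ 141 u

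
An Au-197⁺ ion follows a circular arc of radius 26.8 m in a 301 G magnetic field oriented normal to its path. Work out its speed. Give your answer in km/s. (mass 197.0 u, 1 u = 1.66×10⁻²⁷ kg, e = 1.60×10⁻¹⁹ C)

From qvB = mv²/r, v = qBr/m.
v = (1×1.60×10^-19)(0.0301)(26.8) / (3.27×10^-25) = 3.95×10^5 m/s.

v ≈ 395 km/s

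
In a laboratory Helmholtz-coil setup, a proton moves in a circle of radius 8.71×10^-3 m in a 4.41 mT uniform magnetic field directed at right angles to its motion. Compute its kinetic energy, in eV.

v = qBr/m = (1×1.60×10^-19)(4.41×10^-3)(8.71×10^-3) / (1.67×10^-27) = 3680 m/s.
K = ½mv² = 0.5·(1.67×10^-27)·(3680)² = 1.13×10^-20 J = 0.0707 eV.

K ≈ 0.0707 eV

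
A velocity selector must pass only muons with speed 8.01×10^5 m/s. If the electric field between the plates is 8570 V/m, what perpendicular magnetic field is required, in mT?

B ≈ 10.7 mT

qE = qvB ⇒ B = E/v = (8570) / (8.01×10^5) = 0.0107 T.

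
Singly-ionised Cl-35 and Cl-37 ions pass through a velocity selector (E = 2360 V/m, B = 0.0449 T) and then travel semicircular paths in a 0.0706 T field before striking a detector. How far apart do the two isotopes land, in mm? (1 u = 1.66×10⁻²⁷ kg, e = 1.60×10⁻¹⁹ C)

Δd ≈ 30.9 mm

Both emerge at v = E/B₁ = 5.26×10^4 m/s.
r = mv/(qB₂), so r₁ = 0.2703 m and r₂ = 0.2858 m, giving Δr = 0.0154 m.
After a semicircle each ion lands a diameter 2r from the entry slit, so the separation is 2Δr = 0.0309 m.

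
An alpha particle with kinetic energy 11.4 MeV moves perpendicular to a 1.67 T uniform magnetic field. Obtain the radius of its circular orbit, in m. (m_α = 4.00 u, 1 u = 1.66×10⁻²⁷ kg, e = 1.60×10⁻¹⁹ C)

Convert the energy: K = 11.4 MeV = 1.82×10^-12 J.
v = √(2K/m) = √(2·1.82×10^-12/6.64×10^-27) = 2.34×10^7 m/s.
r = mv/(qB) = (6.64×10^-27)(2.34×10^7) / [(2×1.60×10^-19)(1.67)] = 0.291 m.

r ≈ 0.291 m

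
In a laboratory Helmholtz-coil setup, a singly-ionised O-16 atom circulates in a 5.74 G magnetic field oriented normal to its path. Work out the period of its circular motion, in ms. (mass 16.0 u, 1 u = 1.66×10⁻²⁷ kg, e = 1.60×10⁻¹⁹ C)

The cyclotron period is independent of speed: T = 2πm/(qB).
T = 2π(2.66×10^-26) / [(1×1.60×10^-19)(5.74×10^-4)] = 1.82×10^-3 s.

T ≈ 1.82 ms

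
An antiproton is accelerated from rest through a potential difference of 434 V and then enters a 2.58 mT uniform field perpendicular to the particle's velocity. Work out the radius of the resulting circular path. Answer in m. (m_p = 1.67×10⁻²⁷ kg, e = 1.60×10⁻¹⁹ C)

The kinetic energy gained is K = qV = (1×1.60×10^-19)(434) = 6.94×10^-17 J.
v = √(2K/m) = 2.88×10^5 m/s.
r = mv/(qB) = (1.67×10^-27)(2.88×10^5) / [(1×1.60×10^-19)(2.58×10^-3)] = 1.17 m.

r ≈ 1.17 m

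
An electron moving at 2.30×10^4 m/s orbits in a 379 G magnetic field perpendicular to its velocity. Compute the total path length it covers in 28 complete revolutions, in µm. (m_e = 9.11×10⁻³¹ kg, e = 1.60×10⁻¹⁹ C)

L ≈ 608 µm

r = mv/(qB) = 3.46×10^-6 m, so one revolution covers 2πr = 2.17×10^-5 m.
In 28 revolutions: L = 28·2πr = 6.08×10^-4 m.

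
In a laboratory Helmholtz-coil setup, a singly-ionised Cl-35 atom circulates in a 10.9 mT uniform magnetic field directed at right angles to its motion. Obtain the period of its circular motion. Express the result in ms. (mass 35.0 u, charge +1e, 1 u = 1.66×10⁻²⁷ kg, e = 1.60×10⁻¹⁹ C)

T ≈ 0.209 ms

The cyclotron period is independent of speed: T = 2πm/(qB).
T = 2π(5.81×10^-26) / [(1×1.60×10^-19)(0.0109)] = 2.09×10^-4 s.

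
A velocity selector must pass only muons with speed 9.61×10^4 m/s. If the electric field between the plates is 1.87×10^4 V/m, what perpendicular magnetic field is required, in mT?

B ≈ 195 mT

qE = qvB ⇒ B = E/v = (1.87×10^4) / (9.61×10^4) = 0.195 T.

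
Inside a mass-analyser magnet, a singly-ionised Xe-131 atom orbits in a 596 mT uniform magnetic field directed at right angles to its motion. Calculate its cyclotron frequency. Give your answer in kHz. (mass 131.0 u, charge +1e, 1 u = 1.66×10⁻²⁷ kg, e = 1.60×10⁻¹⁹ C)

f ≈ 69.8 kHz

f = qB/(2πm) = (1×1.60×10^-19)(0.596) / [2π(2.17×10^-25)] = 6.98×10^4 Hz.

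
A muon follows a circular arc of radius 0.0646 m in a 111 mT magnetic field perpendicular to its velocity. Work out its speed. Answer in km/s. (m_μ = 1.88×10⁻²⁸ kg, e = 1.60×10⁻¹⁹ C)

From qvB = mv²/r, v = qBr/m.
v = (1×1.60×10^-19)(0.111)(0.0646) / (1.88×10^-28) = 6.10×10^6 m/s.

v ≈ 6100 km/s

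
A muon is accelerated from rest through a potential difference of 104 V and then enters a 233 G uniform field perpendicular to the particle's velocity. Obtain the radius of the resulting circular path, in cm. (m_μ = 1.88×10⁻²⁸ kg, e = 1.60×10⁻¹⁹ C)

r ≈ 2.12 cm

The kinetic energy gained is K = qV = (1×1.60×10^-19)(104) = 1.66×10^-17 J.
v = √(2K/m) = 4.21×10^5 m/s.
r = mv/(qB) = (1.88×10^-28)(4.21×10^5) / [(1×1.60×10^-19)(0.0233)] = 0.0212 m.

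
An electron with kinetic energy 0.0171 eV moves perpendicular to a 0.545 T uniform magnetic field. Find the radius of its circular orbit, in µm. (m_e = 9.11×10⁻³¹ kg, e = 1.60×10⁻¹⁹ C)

Convert the energy: K = 0.0171 eV = 2.74×10^-21 J.
v = √(2K/m) = √(2·2.74×10^-21/9.11×10^-31) = 7.75×10^4 m/s.
r = mv/(qB) = (9.11×10^-31)(7.75×10^4) / [(1×1.60×10^-19)(0.545)] = 8.10×10^-7 m.

r ≈ 0.810 µm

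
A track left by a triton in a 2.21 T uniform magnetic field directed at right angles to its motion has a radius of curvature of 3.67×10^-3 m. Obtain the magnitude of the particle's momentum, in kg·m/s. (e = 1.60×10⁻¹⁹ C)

p ≈ 1.30×10^-21 kg·m/s

Since qvB = mv²/r, the momentum p = mv = qBr.
p = (1×1.60×10^-19)(2.21)(3.67×10^-3) = 1.30×10^-21 kg·m/s.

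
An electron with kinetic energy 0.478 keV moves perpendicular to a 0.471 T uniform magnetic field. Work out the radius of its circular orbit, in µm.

Convert the energy: K = 0.478 keV = 7.65×10^-17 J.
v = √(2K/m) = √(2·7.65×10^-17/9.11×10^-31) = 1.30×10^7 m/s.
r = mv/(qB) = (9.11×10^-31)(1.30×10^7) / [(1×1.60×10^-19)(0.471)] = 1.57×10^-4 m.

r ≈ 157 µm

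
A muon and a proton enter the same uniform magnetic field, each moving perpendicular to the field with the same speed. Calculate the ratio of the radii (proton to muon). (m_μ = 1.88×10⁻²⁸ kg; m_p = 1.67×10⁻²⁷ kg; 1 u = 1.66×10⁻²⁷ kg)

r = mv/(qB) ⇒ at equal v, r ∝ m/q.
r_{proton}/r_{muon} = 8.88.

ratio ≈ 8.88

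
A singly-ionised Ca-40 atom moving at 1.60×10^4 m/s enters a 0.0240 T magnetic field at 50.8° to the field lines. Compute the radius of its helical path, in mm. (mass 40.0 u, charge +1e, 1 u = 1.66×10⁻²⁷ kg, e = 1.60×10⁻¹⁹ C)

r ≈ 214 mm

Only the perpendicular component v⊥ = v sin50.8° = 1.24×10^4 m/s is bent by the field.
r = m v⊥ /(qB) = (6.64×10^-26)(1.24×10^4) / [(1×1.60×10^-19)(0.0240)] = 0.214 m.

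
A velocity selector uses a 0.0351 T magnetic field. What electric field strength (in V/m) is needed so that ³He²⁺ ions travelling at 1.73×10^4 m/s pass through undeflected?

qE = qvB ⇒ E = vB = (1.73×10^4)(0.0351) = 607 V/m.

E ≈ 607 V/m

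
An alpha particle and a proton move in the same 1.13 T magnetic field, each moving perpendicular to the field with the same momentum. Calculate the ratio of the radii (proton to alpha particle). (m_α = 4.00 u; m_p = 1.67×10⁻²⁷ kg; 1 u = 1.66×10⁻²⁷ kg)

r = p/(qB) ⇒ at equal p, r ∝ 1/q.
r_{proton}/r_{alpha particle} = 2.00.

ratio ≈ 2.00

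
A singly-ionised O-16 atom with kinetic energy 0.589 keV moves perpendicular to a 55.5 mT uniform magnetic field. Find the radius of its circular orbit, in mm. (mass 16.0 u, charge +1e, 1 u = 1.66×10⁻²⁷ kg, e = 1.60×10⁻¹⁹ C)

r ≈ 252 mm

Convert the energy: K = 0.589 keV = 9.42×10^-17 J.
v = √(2K/m) = √(2·9.42×10^-17/2.66×10^-26) = 8.42×10^4 m/s.
r = mv/(qB) = (2.66×10^-26)(8.42×10^4) / [(1×1.60×10^-19)(0.0555)] = 0.252 m.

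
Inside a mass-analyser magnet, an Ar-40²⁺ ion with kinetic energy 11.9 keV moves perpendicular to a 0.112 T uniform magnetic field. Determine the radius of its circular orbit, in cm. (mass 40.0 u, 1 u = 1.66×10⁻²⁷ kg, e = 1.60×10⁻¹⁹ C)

Convert the energy: K = 11.9 keV = 1.90×10^-15 J.
v = √(2K/m) = √(2·1.90×10^-15/6.64×10^-26) = 2.39×10^5 m/s.
r = mv/(qB) = (6.64×10^-26)(2.39×10^5) / [(2×1.60×10^-19)(0.112)] = 0.444 m.

r ≈ 44.4 cm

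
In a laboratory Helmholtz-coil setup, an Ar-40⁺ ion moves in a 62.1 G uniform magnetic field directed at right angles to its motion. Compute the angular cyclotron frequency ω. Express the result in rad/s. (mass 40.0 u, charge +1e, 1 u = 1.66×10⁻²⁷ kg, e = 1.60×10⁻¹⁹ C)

ω ≈ 1.50×10^4 rad/s

ω = qB/m = (1×1.60×10^-19)(6.21×10^-3) / (6.64×10^-26) = 1.50×10^4 rad/s.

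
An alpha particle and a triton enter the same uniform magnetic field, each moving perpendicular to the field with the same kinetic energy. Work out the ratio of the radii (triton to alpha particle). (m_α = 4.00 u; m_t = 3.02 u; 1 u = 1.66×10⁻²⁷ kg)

r = √(2mK)/(qB) ⇒ at equal K, r ∝ √m/q.
r_{triton}/r_{alpha particle} = 1.74.

ratio ≈ 1.74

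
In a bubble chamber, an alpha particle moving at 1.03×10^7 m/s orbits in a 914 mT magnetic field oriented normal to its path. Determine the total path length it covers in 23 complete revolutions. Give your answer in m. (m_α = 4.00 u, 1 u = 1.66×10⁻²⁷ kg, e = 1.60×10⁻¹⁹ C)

L ≈ 33.8 m

r = mv/(qB) = 0.234 m, so one revolution covers 2πr = 1.47 m.
In 23 revolutions: L = 23·2πr = 33.8 m.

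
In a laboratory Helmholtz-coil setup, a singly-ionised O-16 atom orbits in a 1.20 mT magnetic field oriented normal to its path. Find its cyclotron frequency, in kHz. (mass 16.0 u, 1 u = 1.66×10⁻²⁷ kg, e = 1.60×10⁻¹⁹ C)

f ≈ 1.15 kHz

f = qB/(2πm) = (1×1.60×10^-19)(1.20×10^-3) / [2π(2.66×10^-26)] = 1150 Hz.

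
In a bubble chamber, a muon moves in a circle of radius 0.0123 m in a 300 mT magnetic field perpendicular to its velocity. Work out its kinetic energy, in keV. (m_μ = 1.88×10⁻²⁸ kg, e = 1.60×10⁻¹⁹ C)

K ≈ 5.79 keV

v = qBr/m = (1×1.60×10^-19)(0.300)(0.0123) / (1.88×10^-28) = 3.14×10^6 m/s.
K = ½mv² = 0.5·(1.88×10^-28)·(3.14×10^6)² = 9.27×10^-16 J = 5.79 keV.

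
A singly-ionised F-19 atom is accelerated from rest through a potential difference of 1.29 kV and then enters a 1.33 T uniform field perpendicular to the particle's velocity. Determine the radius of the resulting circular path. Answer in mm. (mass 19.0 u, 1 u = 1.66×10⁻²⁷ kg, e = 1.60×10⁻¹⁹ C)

r ≈ 17.0 mm

The kinetic energy gained is K = qV = (1×1.60×10^-19)(1290) = 2.06×10^-16 J.
v = √(2K/m) = 1.14×10^5 m/s.
r = mv/(qB) = (3.15×10^-26)(1.14×10^5) / [(1×1.60×10^-19)(1.33)] = 0.0170 m.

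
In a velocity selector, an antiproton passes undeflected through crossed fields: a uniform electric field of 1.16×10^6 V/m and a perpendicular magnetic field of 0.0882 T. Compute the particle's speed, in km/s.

For zero net force, qE = qvB, so v = E/B.
v = (1.16×10^6) / (0.0882) = 1.32×10^7 m/s.

v ≈ 13200 km/s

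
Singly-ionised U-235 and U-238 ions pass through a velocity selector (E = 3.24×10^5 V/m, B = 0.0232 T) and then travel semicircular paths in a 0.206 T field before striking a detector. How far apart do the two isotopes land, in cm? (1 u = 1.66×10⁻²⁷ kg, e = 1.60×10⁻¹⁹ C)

Both emerge at v = E/B₁ = 1.40×10^7 m/s.
r = mv/(qB₂), so r₁ = 165.29 m and r₂ = 167.40 m, giving Δr = 2.11 m.
After a semicircle each ion lands a diameter 2r from the entry slit, so the separation is 2Δr = 4.22 m.

Δd ≈ 422 cm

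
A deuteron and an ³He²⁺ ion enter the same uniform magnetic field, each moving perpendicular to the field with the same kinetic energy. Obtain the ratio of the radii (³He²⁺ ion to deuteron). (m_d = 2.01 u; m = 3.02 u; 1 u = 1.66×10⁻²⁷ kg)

ratio ≈ 0.613

r = √(2mK)/(qB) ⇒ at equal K, r ∝ √m/q.
r_{³He²⁺ ion}/r_{deuteron} = 0.613.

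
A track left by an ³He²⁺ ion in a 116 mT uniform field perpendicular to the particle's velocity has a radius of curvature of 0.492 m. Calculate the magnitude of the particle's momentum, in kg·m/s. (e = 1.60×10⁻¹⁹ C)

Since qvB = mv²/r, the momentum p = mv = qBr.
p = (2×1.60×10^-19)(0.116)(0.492) = 1.83×10^-20 kg·m/s.

p ≈ 1.83×10^-20 kg·m/s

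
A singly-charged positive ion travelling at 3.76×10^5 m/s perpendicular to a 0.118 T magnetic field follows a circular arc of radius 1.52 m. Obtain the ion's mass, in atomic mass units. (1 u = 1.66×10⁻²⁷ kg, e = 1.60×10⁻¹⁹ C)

m ≈ 46.0 u

qvB = mv²/r ⇒ m = qBr/v.
m = (1×1.60×10^-19)(0.118)(1.52) / (3.76×10^5) = 7.63×10^-26 kg = 46.0 u.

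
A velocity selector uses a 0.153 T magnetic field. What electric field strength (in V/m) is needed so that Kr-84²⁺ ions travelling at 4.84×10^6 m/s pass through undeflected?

qE = qvB ⇒ E = vB = (4.84×10^6)(0.153) = 7.41×10^5 V/m.

E ≈ 7.41×10^5 V/m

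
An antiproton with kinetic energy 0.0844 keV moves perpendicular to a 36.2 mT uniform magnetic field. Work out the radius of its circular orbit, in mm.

r ≈ 36.7 mm

Convert the energy: K = 0.0844 keV = 1.35×10^-17 J.
v = √(2K/m) = √(2·1.35×10^-17/1.67×10^-27) = 1.27×10^5 m/s.
r = mv/(qB) = (1.67×10^-27)(1.27×10^5) / [(1×1.60×10^-19)(0.0362)] = 0.0367 m.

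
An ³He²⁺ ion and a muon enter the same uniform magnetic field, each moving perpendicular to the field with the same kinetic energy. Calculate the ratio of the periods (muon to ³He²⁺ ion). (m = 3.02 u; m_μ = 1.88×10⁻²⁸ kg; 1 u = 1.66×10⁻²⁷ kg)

T = 2πm/(qB) is independent of speed, so T₂/T₁ = (m₂/q₂)/(m₁/q₁).
T_{muon}/T_{³He²⁺ ion} = (1.88×10^-28/1e) / (5.01×10^-27/2e) = 0.0750.

ratio ≈ 0.0750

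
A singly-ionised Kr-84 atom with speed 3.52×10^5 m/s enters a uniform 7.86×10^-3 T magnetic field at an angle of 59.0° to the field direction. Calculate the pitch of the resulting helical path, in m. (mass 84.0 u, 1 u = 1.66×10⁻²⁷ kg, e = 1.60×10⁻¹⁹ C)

pitch ≈ 126 m

The velocity component along B is v∥ = v cos59.0° = 1.81×10^5 m/s.
The cyclotron period T = 2πm/(qB) = 6.97×10^-4 s is set by m, q, B alone.
Pitch = v∥·T = (1.81×10^5)(6.97×10^-4) = 126 m.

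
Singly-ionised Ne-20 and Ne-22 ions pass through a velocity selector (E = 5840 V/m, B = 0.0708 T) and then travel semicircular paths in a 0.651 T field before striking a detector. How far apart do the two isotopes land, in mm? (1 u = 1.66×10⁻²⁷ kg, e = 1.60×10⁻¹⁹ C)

Δd ≈ 5.26 mm

Both emerge at v = E/B₁ = 8.25×10^4 m/s.
r = mv/(qB₂), so r₁ = 0.02629 m and r₂ = 0.02892 m, giving Δr = 2.63×10^-3 m.
After a semicircle each ion lands a diameter 2r from the entry slit, so the separation is 2Δr = 5.26×10^-3 m.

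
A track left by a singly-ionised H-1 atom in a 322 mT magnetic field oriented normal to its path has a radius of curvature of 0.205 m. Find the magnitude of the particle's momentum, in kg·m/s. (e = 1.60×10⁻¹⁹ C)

p ≈ 1.06×10^-20 kg·m/s

Since qvB = mv²/r, the momentum p = mv = qBr.
p = (1×1.60×10^-19)(0.322)(0.205) = 1.06×10^-20 kg·m/s.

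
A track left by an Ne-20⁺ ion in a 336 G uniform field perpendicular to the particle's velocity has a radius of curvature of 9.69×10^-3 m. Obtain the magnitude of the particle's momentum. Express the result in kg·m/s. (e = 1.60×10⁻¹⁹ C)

p ≈ 5.21×10^-23 kg·m/s

Since qvB = mv²/r, the momentum p = mv = qBr.
p = (1×1.60×10^-19)(0.0336)(9.69×10^-3) = 5.21×10^-23 kg·m/s.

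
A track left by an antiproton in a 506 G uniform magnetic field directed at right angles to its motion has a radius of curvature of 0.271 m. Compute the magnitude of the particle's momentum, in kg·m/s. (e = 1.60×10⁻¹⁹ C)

p ≈ 2.19×10^-21 kg·m/s

Since qvB = mv²/r, the momentum p = mv = qBr.
p = (1×1.60×10^-19)(0.0506)(0.271) = 2.19×10^-21 kg·m/s.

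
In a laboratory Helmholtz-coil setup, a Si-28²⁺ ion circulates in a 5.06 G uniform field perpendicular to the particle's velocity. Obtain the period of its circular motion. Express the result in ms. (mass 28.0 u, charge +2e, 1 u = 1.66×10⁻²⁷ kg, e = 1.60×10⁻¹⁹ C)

The cyclotron period is independent of speed: T = 2πm/(qB).
T = 2π(4.65×10^-26) / [(2×1.60×10^-19)(5.06×10^-4)] = 1.80×10^-3 s.

T ≈ 1.80 ms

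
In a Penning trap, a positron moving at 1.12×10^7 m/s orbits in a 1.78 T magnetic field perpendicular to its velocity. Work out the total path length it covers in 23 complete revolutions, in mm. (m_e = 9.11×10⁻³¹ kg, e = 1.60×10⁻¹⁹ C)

r = mv/(qB) = 3.58×10^-5 m, so one revolution covers 2πr = 2.25×10^-4 m.
In 23 revolutions: L = 23·2πr = 5.18×10^-3 m.

L ≈ 5.18 mm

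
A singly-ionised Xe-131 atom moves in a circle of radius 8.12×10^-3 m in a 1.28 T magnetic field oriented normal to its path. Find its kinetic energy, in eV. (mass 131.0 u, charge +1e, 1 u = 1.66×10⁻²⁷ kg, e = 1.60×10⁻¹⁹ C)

v = qBr/m = (1×1.60×10^-19)(1.28)(8.12×10^-3) / (2.17×10^-25) = 7650 m/s.
K = ½mv² = 0.5·(2.17×10^-25)·(7650)² = 6.36×10^-18 J = 39.7 eV.

K ≈ 39.7 eV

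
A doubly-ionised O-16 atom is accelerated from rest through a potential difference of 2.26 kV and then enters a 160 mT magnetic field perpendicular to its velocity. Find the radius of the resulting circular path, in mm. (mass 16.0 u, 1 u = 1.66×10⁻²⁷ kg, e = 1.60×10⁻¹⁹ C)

r ≈ 121 mm

The kinetic energy gained is K = qV = (2×1.60×10^-19)(2260) = 7.23×10^-16 J.
v = √(2K/m) = 2.33×10^5 m/s.
r = mv/(qB) = (2.66×10^-26)(2.33×10^5) / [(2×1.60×10^-19)(0.160)] = 0.121 m.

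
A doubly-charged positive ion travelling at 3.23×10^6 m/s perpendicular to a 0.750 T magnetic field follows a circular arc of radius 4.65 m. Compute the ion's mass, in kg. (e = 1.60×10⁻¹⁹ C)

m ≈ 3.46×10^-25 kg

qvB = mv²/r ⇒ m = qBr/v.
m = (2×1.60×10^-19)(0.750)(4.65) / (3.23×10^6) = 3.46×10^-25 kg.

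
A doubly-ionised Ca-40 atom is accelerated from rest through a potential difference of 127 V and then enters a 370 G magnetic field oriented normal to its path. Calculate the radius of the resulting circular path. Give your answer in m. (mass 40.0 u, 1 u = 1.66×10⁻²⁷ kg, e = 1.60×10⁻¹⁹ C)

The kinetic energy gained is K = qV = (2×1.60×10^-19)(127) = 4.06×10^-17 J.
v = √(2K/m) = 3.50×10^4 m/s.
r = mv/(qB) = (6.64×10^-26)(3.50×10^4) / [(2×1.60×10^-19)(0.0370)] = 0.196 m.

r ≈ 0.196 m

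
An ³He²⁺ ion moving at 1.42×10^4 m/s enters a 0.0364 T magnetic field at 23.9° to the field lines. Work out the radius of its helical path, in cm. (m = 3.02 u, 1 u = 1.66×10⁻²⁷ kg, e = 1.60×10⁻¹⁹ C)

Only the perpendicular component v⊥ = v sin23.9° = 5750 m/s is bent by the field.
r = m v⊥ /(qB) = (5.01×10^-27)(5750) / [(2×1.60×10^-19)(0.0364)] = 2.48×10^-3 m.

r ≈ 0.248 cm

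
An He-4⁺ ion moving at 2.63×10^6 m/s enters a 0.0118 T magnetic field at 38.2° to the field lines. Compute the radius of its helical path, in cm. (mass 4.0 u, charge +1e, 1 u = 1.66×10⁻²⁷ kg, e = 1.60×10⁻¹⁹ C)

r ≈ 572 cm

Only the perpendicular component v⊥ = v sin38.2° = 1.63×10^6 m/s is bent by the field.
r = m v⊥ /(qB) = (6.64×10^-27)(1.63×10^6) / [(1×1.60×10^-19)(0.0118)] = 5.72 m.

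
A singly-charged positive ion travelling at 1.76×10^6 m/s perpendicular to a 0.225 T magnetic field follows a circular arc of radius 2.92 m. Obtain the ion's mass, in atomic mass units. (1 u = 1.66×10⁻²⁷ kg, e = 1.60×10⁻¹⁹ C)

m ≈ 36.0 u

qvB = mv²/r ⇒ m = qBr/v.
m = (1×1.60×10^-19)(0.225)(2.92) / (1.76×10^6) = 5.97×10^-26 kg = 36.0 u.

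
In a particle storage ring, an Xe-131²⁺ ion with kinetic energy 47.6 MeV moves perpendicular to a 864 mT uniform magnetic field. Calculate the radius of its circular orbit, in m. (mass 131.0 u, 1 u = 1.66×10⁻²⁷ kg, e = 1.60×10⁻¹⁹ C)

r ≈ 6.58 m

Convert the energy: K = 47.6 MeV = 7.62×10^-12 J.
v = √(2K/m) = √(2·7.62×10^-12/2.17×10^-25) = 8.37×10^6 m/s.
r = mv/(qB) = (2.17×10^-25)(8.37×10^6) / [(2×1.60×10^-19)(0.864)] = 6.58 m.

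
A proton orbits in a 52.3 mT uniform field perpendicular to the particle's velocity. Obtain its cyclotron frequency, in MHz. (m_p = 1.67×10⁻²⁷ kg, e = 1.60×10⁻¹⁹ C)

f = qB/(2πm) = (1×1.60×10^-19)(0.0523) / [2π(1.67×10^-27)] = 7.97×10^5 Hz.

f ≈ 0.797 MHz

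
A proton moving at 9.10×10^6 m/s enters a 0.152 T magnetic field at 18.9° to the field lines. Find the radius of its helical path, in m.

r ≈ 0.202 m

Only the perpendicular component v⊥ = v sin18.9° = 2.95×10^6 m/s is bent by the field.
r = m v⊥ /(qB) = (1.67×10^-27)(2.95×10^6) / [(1×1.60×10^-19)(0.152)] = 0.202 m.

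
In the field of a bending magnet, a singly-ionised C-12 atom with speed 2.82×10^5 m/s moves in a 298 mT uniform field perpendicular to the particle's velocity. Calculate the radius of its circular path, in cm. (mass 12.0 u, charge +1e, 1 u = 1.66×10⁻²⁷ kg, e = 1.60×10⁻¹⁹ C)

The magnetic force provides the centripetal force: qvB = mv²/r, so r = mv/(qB).
r = (1.99×10^-26 kg)(2.82×10^5 m/s) / [(1×1.60×10^-19 C)(0.298 T)] = 0.118 m.

r ≈ 11.8 cm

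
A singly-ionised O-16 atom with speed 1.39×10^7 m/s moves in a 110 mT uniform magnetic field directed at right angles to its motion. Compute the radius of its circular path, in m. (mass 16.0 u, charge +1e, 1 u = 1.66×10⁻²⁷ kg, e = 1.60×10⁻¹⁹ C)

r ≈ 21.0 m

The magnetic force provides the centripetal force: qvB = mv²/r, so r = mv/(qB).
r = (2.66×10^-26 kg)(1.39×10^7 m/s) / [(1×1.60×10^-19 C)(0.110 T)] = 21.0 m.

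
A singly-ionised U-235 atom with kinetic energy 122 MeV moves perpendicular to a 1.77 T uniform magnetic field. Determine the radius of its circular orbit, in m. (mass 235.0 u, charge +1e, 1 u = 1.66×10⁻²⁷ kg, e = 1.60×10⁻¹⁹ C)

Convert the energy: K = 122 MeV = 1.95×10^-11 J.
v = √(2K/m) = √(2·1.95×10^-11/3.90×10^-25) = 1.00×10^7 m/s.
r = mv/(qB) = (3.90×10^-25)(1.00×10^7) / [(1×1.60×10^-19)(1.77)] = 13.8 m.

r ≈ 13.8 m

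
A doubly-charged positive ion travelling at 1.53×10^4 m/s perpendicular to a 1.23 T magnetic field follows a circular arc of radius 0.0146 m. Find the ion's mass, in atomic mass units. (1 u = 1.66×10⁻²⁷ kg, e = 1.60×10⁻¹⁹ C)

m ≈ 226 u

qvB = mv²/r ⇒ m = qBr/v.
m = (2×1.60×10^-19)(1.23)(0.0146) / (1.53×10^4) = 3.76×10^-25 kg = 226 u.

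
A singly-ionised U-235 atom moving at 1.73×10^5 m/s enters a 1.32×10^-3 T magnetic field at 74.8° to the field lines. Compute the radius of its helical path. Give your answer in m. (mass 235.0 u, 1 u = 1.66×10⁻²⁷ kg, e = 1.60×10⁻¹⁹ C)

Only the perpendicular component v⊥ = v sin74.8° = 1.67×10^5 m/s is bent by the field.
r = m v⊥ /(qB) = (3.90×10^-25)(1.67×10^5) / [(1×1.60×10^-19)(1.32×10^-3)] = 308 m.

r ≈ 308 m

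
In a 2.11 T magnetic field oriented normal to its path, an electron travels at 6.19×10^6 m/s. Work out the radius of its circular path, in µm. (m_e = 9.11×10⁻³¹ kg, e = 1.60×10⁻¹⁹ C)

r ≈ 16.7 µm

The magnetic force provides the centripetal force: qvB = mv²/r, so r = mv/(qB).
r = (9.11×10^-31 kg)(6.19×10^6 m/s) / [(1×1.60×10^-19 C)(2.11 T)] = 1.67×10^-5 m.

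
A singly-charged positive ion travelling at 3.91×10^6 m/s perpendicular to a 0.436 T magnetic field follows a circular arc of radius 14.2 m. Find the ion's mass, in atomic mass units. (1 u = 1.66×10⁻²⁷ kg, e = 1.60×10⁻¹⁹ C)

m ≈ 153 u

qvB = mv²/r ⇒ m = qBr/v.
m = (1×1.60×10^-19)(0.436)(14.2) / (3.91×10^6) = 2.53×10^-25 kg = 153 u.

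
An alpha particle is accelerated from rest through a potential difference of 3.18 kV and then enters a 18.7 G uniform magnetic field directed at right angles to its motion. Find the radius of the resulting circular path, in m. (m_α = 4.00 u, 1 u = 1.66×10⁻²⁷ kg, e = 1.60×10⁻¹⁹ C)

The kinetic energy gained is K = qV = (2×1.60×10^-19)(3180) = 1.02×10^-15 J.
v = √(2K/m) = 5.54×10^5 m/s.
r = mv/(qB) = (6.64×10^-27)(5.54×10^5) / [(2×1.60×10^-19)(1.87×10^-3)] = 6.14 m.

r ≈ 6.14 m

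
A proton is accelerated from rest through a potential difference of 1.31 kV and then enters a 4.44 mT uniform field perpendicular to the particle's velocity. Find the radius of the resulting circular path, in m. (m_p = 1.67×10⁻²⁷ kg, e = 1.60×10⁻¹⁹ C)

r ≈ 1.18 m

The kinetic energy gained is K = qV = (1×1.60×10^-19)(1310) = 2.10×10^-16 J.
v = √(2K/m) = 5.01×10^5 m/s.
r = mv/(qB) = (1.67×10^-27)(5.01×10^5) / [(1×1.60×10^-19)(4.44×10^-3)] = 1.18 m.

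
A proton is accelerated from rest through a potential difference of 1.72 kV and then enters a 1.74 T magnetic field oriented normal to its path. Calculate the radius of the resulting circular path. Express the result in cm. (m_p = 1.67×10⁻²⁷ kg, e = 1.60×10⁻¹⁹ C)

r ≈ 0.344 cm

The kinetic energy gained is K = qV = (1×1.60×10^-19)(1720) = 2.75×10^-16 J.
v = √(2K/m) = 5.74×10^5 m/s.
r = mv/(qB) = (1.67×10^-27)(5.74×10^5) / [(1×1.60×10^-19)(1.74)] = 3.44×10^-3 m.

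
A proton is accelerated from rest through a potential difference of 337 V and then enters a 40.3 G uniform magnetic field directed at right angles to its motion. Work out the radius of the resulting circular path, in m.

r ≈ 0.658 m

The kinetic energy gained is K = qV = (1×1.60×10^-19)(337) = 5.39×10^-17 J.
v = √(2K/m) = 2.54×10^5 m/s.
r = mv/(qB) = (1.67×10^-27)(2.54×10^5) / [(1×1.60×10^-19)(4.03×10^-3)] = 0.658 m.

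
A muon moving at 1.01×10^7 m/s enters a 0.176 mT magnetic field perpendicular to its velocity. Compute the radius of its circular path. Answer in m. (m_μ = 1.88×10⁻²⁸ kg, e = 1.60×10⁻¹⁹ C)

r ≈ 67.4 m

The magnetic force provides the centripetal force: qvB = mv²/r, so r = mv/(qB).
r = (1.88×10^-28 kg)(1.01×10^7 m/s) / [(1×1.60×10^-19 C)(1.76×10^-4 T)] = 67.4 m.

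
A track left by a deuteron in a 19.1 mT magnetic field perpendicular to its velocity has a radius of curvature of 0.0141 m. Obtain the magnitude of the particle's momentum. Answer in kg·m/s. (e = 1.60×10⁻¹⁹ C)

p ≈ 4.31×10^-23 kg·m/s

Since qvB = mv²/r, the momentum p = mv = qBr.
p = (1×1.60×10^-19)(0.0191)(0.0141) = 4.31×10^-23 kg·m/s.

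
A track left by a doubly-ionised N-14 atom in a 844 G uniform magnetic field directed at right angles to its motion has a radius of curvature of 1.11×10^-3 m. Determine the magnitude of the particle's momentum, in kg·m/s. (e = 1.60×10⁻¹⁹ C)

p ≈ 3.00×10^-23 kg·m/s

Since qvB = mv²/r, the momentum p = mv = qBr.
p = (2×1.60×10^-19)(0.0844)(1.11×10^-3) = 3.00×10^-23 kg·m/s.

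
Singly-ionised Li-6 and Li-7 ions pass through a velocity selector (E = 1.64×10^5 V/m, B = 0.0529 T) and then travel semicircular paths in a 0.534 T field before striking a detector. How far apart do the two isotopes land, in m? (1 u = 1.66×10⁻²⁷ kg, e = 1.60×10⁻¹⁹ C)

Both emerge at v = E/B₁ = 3.10×10^6 m/s.
r = mv/(qB₂), so r₁ = 0.3614 m and r₂ = 0.4216 m, giving Δr = 0.0602 m.
After a semicircle each ion lands a diameter 2r from the entry slit, so the separation is 2Δr = 0.120 m.

Δd ≈ 0.120 m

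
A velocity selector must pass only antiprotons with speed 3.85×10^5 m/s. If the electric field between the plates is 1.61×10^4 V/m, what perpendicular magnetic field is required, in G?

B ≈ 418 G

qE = qvB ⇒ B = E/v = (1.61×10^4) / (3.85×10^5) = 0.0418 T.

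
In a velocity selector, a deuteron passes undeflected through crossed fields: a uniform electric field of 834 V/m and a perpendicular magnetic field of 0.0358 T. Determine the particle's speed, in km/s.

For zero net force, qE = qvB, so v = E/B.
v = (834) / (0.0358) = 2.33×10^4 m/s.

v ≈ 23.3 km/s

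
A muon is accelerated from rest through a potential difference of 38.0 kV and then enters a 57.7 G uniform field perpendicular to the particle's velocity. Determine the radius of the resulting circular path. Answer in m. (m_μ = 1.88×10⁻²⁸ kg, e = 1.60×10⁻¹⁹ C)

r ≈ 1.64 m

The kinetic energy gained is K = qV = (1×1.60×10^-19)(3.80×10^4) = 6.08×10^-15 J.
v = √(2K/m) = 8.04×10^6 m/s.
r = mv/(qB) = (1.88×10^-28)(8.04×10^6) / [(1×1.60×10^-19)(5.77×10^-3)] = 1.64 m.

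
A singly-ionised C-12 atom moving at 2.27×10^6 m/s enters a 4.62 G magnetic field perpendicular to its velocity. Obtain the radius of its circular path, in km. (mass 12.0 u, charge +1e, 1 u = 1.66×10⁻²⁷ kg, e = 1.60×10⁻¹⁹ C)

r ≈ 0.612 km

The magnetic force provides the centripetal force: qvB = mv²/r, so r = mv/(qB).
r = (1.99×10^-26 kg)(2.27×10^6 m/s) / [(1×1.60×10^-19 C)(4.62×10^-4 T)] = 612 m.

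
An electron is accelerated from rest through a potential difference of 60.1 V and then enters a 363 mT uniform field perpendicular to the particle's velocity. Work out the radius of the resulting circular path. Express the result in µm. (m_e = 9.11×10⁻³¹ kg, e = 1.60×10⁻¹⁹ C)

r ≈ 72.1 µm

The kinetic energy gained is K = qV = (1×1.60×10^-19)(60.1) = 9.62×10^-18 J.
v = √(2K/m) = 4.59×10^6 m/s.
r = mv/(qB) = (9.11×10^-31)(4.59×10^6) / [(1×1.60×10^-19)(0.363)] = 7.21×10^-5 m.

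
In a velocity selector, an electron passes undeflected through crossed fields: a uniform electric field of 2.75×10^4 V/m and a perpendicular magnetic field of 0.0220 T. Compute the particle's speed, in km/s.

v ≈ 1250 km/s

For zero net force, qE = qvB, so v = E/B.
v = (2.75×10^4) / (0.0220) = 1.25×10^6 m/s.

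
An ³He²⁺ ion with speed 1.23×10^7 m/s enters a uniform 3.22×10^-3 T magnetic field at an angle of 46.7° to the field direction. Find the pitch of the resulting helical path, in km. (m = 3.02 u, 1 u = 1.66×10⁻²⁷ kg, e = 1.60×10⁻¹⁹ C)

The velocity component along B is v∥ = v cos46.7° = 8.44×10^6 m/s.
The cyclotron period T = 2πm/(qB) = 3.06×10^-5 s is set by m, q, B alone.
Pitch = v∥·T = (8.44×10^6)(3.06×10^-5) = 258 m.

pitch ≈ 0.258 km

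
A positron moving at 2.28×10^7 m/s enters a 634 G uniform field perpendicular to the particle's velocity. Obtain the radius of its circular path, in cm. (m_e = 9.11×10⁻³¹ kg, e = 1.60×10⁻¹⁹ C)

The magnetic force provides the centripetal force: qvB = mv²/r, so r = mv/(qB).
r = (9.11×10^-31 kg)(2.28×10^7 m/s) / [(1×1.60×10^-19 C)(0.0634 T)] = 2.05×10^-3 m.

r ≈ 0.205 cm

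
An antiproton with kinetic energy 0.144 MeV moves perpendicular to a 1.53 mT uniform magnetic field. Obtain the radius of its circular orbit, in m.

r ≈ 35.8 m

Convert the energy: K = 0.144 MeV = 2.30×10^-14 J.
v = √(2K/m) = √(2·2.30×10^-14/1.67×10^-27) = 5.25×10^6 m/s.
r = mv/(qB) = (1.67×10^-27)(5.25×10^6) / [(1×1.60×10^-19)(1.53×10^-3)] = 35.8 m.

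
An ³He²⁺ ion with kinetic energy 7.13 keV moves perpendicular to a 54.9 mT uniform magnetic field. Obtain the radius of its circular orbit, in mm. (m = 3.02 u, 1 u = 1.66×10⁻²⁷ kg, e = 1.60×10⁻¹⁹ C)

Convert the energy: K = 7.13 keV = 1.14×10^-15 J.
v = √(2K/m) = √(2·1.14×10^-15/5.01×10^-27) = 6.75×10^5 m/s.
r = mv/(qB) = (5.01×10^-27)(6.75×10^5) / [(2×1.60×10^-19)(0.0549)] = 0.193 m.

r ≈ 193 mm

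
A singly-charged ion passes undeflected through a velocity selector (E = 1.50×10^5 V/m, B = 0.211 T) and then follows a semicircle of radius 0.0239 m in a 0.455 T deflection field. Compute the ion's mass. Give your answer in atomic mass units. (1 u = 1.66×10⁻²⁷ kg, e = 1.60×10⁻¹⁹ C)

m ≈ 1.47 u

v = E/B₁ = 7.11×10^5 m/s.
From r = mv/(qB₂), m = qB₂r/v = (1×1.60×10^-19)(0.455)(0.0239) / (7.11×10^5) = 2.45×10^-27 kg.
In atomic mass units: m = 2.45×10^-27 / 1.66×10^-27 = 1.47 u.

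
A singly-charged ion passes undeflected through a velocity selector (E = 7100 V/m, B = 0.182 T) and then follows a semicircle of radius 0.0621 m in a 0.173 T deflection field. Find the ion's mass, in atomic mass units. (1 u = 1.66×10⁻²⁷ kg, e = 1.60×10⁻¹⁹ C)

m ≈ 26.5 u

v = E/B₁ = 3.90×10^4 m/s.
From r = mv/(qB₂), m = qB₂r/v = (1×1.60×10^-19)(0.173)(0.0621) / (3.90×10^4) = 4.41×10^-26 kg.
In atomic mass units: m = 4.41×10^-26 / 1.66×10^-27 = 26.5 u.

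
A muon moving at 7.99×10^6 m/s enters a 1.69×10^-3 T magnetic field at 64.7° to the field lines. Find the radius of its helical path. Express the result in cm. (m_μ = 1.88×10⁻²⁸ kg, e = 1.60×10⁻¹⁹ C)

r ≈ 502 cm

Only the perpendicular component v⊥ = v sin64.7° = 7.22×10^6 m/s is bent by the field.
r = m v⊥ /(qB) = (1.88×10^-28)(7.22×10^6) / [(1×1.60×10^-19)(1.69×10^-3)] = 5.02 m.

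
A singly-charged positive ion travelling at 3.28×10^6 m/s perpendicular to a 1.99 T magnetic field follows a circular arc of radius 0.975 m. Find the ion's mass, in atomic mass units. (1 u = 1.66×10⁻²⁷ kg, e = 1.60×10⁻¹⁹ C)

qvB = mv²/r ⇒ m = qBr/v.
m = (1×1.60×10^-19)(1.99)(0.975) / (3.28×10^6) = 9.46×10^-26 kg = 57.0 u.

m ≈ 57.0 u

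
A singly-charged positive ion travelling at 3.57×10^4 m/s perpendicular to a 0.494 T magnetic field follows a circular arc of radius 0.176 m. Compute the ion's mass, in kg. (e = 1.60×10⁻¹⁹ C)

qvB = mv²/r ⇒ m = qBr/v.
m = (1×1.60×10^-19)(0.494)(0.176) / (3.57×10^4) = 3.90×10^-25 kg.

m ≈ 3.90×10^-25 kg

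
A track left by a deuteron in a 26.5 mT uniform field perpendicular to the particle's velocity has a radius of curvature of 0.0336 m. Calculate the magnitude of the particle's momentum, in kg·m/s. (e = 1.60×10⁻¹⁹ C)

Since qvB = mv²/r, the momentum p = mv = qBr.
p = (1×1.60×10^-19)(0.0265)(0.0336) = 1.42×10^-22 kg·m/s.

p ≈ 1.42×10^-22 kg·m/s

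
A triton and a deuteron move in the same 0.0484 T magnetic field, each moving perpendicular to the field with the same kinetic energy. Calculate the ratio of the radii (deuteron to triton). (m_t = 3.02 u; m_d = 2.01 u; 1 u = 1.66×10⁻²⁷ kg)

r = √(2mK)/(qB) ⇒ at equal K, r ∝ √m/q.
r_{deuteron}/r_{triton} = 0.816.

ratio ≈ 0.816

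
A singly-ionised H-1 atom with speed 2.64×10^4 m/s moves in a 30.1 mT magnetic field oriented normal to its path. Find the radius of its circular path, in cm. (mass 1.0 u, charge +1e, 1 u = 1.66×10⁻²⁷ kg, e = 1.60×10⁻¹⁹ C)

r ≈ 0.910 cm

The magnetic force provides the centripetal force: qvB = mv²/r, so r = mv/(qB).
r = (1.66×10^-27 kg)(2.64×10^4 m/s) / [(1×1.60×10^-19 C)(0.0301 T)] = 9.10×10^-3 m.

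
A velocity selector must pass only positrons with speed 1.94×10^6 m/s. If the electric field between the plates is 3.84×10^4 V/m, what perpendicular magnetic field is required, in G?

qE = qvB ⇒ B = E/v = (3.84×10^4) / (1.94×10^6) = 0.0198 T.

B ≈ 198 G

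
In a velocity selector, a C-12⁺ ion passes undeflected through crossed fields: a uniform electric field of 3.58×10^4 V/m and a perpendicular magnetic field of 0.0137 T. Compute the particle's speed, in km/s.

For zero net force, qE = qvB, so v = E/B.
v = (3.58×10^4) / (0.0137) = 2.61×10^6 m/s.

v ≈ 2610 km/s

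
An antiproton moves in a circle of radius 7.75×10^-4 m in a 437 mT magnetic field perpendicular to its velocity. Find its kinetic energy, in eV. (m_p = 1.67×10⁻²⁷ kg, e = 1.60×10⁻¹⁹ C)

v = qBr/m = (1×1.60×10^-19)(0.437)(7.75×10^-4) / (1.67×10^-27) = 3.24×10^4 m/s.
K = ½mv² = 0.5·(1.67×10^-27)·(3.24×10^4)² = 8.79×10^-19 J = 5.49 eV.

K ≈ 5.49 eV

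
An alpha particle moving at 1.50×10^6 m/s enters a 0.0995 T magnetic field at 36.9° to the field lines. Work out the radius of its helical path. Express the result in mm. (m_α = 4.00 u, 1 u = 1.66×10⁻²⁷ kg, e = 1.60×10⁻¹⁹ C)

r ≈ 188 mm

Only the perpendicular component v⊥ = v sin36.9° = 9.01×10^5 m/s is bent by the field.
r = m v⊥ /(qB) = (6.64×10^-27)(9.01×10^5) / [(2×1.60×10^-19)(0.0995)] = 0.188 m.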